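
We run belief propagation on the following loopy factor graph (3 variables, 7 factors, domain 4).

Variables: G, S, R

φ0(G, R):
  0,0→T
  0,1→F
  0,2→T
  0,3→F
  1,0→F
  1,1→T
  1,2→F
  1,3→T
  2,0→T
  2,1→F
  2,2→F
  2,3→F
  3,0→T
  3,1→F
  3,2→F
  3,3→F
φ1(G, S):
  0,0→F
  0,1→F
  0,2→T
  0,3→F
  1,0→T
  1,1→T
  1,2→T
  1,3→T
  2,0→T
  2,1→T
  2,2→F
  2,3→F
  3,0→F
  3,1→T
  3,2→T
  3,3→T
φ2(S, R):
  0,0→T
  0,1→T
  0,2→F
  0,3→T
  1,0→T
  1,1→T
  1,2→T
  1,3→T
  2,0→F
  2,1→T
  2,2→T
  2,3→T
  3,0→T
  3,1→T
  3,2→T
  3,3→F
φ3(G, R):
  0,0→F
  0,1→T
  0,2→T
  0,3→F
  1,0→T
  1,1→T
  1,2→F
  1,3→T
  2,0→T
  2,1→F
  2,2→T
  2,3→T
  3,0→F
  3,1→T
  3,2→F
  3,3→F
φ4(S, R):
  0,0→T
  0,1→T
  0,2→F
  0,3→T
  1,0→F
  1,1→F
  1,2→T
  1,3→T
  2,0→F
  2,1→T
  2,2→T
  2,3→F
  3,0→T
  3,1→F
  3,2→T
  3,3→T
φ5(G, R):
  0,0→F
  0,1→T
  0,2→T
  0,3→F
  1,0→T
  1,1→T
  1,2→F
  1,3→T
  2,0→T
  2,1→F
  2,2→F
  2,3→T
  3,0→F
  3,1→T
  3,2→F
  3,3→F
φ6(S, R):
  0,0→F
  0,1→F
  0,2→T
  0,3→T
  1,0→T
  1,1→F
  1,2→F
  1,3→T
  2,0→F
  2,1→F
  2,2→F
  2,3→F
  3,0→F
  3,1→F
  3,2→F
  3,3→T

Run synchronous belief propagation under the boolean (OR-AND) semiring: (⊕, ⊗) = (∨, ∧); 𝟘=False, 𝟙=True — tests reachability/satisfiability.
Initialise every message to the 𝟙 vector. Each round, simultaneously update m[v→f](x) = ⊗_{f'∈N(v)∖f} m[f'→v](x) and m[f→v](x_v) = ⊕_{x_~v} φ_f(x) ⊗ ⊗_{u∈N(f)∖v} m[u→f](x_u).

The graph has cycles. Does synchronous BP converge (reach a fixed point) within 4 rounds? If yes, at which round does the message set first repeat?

NOT CONVERGED within 4 rounds

init: all messages = 𝟙 over 4 values
r1 m[φ0→G] = [T, T, T, T]
r1 m[φ0→R] = [T, T, T, T]
r1 m[φ1→G] = [T, T, T, T]
r1 m[φ1→S] = [T, T, T, T]
r1 m[φ2→S] = [T, T, T, T]
r1 m[φ2→R] = [T, T, T, T]
r1 m[φ3→G] = [T, T, T, T]
r1 m[φ3→R] = [T, T, T, T]
r1 m[φ4→S] = [T, T, T, T]
r1 m[φ4→R] = [T, T, T, T]
r1 m[φ5→G] = [T, T, T, T]
r1 m[φ5→R] = [T, T, T, T]
r1 m[φ6→S] = [T, T, F, T]
r1 m[φ6→R] = [T, F, T, T]
r1 m[G→φ0] = [T, T, T, T]
r1 m[G→φ1] = [T, T, T, T]
r1 m[G→φ3] = [T, T, T, T]
r1 m[G→φ5] = [T, T, T, T]
r1 m[S→φ1] = [T, T, T, T]
r1 m[S→φ2] = [T, T, T, T]
r1 m[S→φ4] = [T, T, T, T]
r1 m[S→φ6] = [T, T, T, T]
r1 m[R→φ0] = [T, T, T, T]
r1 m[R→φ2] = [T, T, T, T]
r1 m[R→φ3] = [T, T, T, T]
r1 m[R→φ4] = [T, T, T, T]
r1 m[R→φ5] = [T, T, T, T]
r1 m[R→φ6] = [T, T, T, T]
r2 m[φ0→G] = [T, T, T, T]
r2 m[φ0→R] = [T, T, T, T]
r2 m[φ1→G] = [T, T, T, T]
r2 m[φ1→S] = [T, T, T, T]
r2 m[φ2→S] = [T, T, T, T]
r2 m[φ2→R] = [T, T, T, T]
r2 m[φ3→G] = [T, T, T, T]
r2 m[φ3→R] = [T, T, T, T]
r2 m[φ4→S] = [T, T, T, T]
r2 m[φ4→R] = [T, T, T, T]
r2 m[φ5→G] = [T, T, T, T]
r2 m[φ5→R] = [T, T, T, T]
r2 m[φ6→S] = [T, T, F, T]
r2 m[φ6→R] = [T, F, T, T]
r2 m[G→φ0] = [T, T, T, T]
r2 m[G→φ1] = [T, T, T, T]
r2 m[G→φ3] = [T, T, T, T]
r2 m[G→φ5] = [T, T, T, T]
r2 m[S→φ1] = [T, T, F, T]
r2 m[S→φ2] = [T, T, F, T]
r2 m[S→φ4] = [T, T, F, T]
r2 m[S→φ6] = [T, T, T, T]
r2 m[R→φ0] = [T, F, T, T]
r2 m[R→φ2] = [T, F, T, T]
r2 m[R→φ3] = [T, F, T, T]
r2 m[R→φ4] = [T, F, T, T]
r2 m[R→φ5] = [T, F, T, T]
r2 m[R→φ6] = [T, T, T, T]
r3 m[φ0→G] = [T, T, T, T]
r3 m[φ0→R] = [T, T, T, T]
r3 m[φ1→G] = [F, T, T, T]
r3 m[φ1→S] = [T, T, T, T]
r3 m[φ2→S] = [T, T, T, T]
r3 m[φ2→R] = [T, T, T, T]
r3 m[φ3→G] = [T, T, T, F]
r3 m[φ3→R] = [T, T, T, T]
r3 m[φ4→S] = [T, T, T, T]
r3 m[φ4→R] = [T, T, T, T]
r3 m[φ5→G] = [T, T, T, F]
r3 m[φ5→R] = [T, T, T, T]
r3 m[φ6→S] = [T, T, F, T]
r3 m[φ6→R] = [T, F, T, T]
r3 m[G→φ0] = [T, T, T, T]
r3 m[G→φ1] = [T, T, T, T]
r3 m[G→φ3] = [T, T, T, T]
r3 m[G→φ5] = [T, T, T, T]
r3 m[S→φ1] = [T, T, F, T]
r3 m[S→φ2] = [T, T, F, T]
r3 m[S→φ4] = [T, T, F, T]
r3 m[S→φ6] = [T, T, T, T]
r3 m[R→φ0] = [T, F, T, T]
r3 m[R→φ2] = [T, F, T, T]
r3 m[R→φ3] = [T, F, T, T]
r3 m[R→φ4] = [T, F, T, T]
r3 m[R→φ5] = [T, F, T, T]
r3 m[R→φ6] = [T, T, T, T]
r4 m[φ0→G] = [T, T, T, T]
r4 m[φ0→R] = [T, T, T, T]
r4 m[φ1→G] = [F, T, T, T]
r4 m[φ1→S] = [T, T, T, T]
r4 m[φ2→S] = [T, T, T, T]
r4 m[φ2→R] = [T, T, T, T]
r4 m[φ3→G] = [T, T, T, F]
r4 m[φ3→R] = [T, T, T, T]
r4 m[φ4→S] = [T, T, T, T]
r4 m[φ4→R] = [T, T, T, T]
r4 m[φ5→G] = [T, T, T, F]
r4 m[φ5→R] = [T, T, T, T]
r4 m[φ6→S] = [T, T, F, T]
r4 m[φ6→R] = [T, F, T, T]
r4 m[G→φ0] = [F, T, T, F]
r4 m[G→φ1] = [T, T, T, F]
r4 m[G→φ3] = [F, T, T, F]
r4 m[G→φ5] = [F, T, T, F]
r4 m[S→φ1] = [T, T, F, T]
r4 m[S→φ2] = [T, T, F, T]
r4 m[S→φ4] = [T, T, F, T]
r4 m[S→φ6] = [T, T, T, T]
r4 m[R→φ0] = [T, F, T, T]
r4 m[R→φ2] = [T, F, T, T]
r4 m[R→φ3] = [T, F, T, T]
r4 m[R→φ4] = [T, F, T, T]
r4 m[R→φ5] = [T, F, T, T]
r4 m[R→φ6] = [T, T, T, T]
no fixed point within 4 rounds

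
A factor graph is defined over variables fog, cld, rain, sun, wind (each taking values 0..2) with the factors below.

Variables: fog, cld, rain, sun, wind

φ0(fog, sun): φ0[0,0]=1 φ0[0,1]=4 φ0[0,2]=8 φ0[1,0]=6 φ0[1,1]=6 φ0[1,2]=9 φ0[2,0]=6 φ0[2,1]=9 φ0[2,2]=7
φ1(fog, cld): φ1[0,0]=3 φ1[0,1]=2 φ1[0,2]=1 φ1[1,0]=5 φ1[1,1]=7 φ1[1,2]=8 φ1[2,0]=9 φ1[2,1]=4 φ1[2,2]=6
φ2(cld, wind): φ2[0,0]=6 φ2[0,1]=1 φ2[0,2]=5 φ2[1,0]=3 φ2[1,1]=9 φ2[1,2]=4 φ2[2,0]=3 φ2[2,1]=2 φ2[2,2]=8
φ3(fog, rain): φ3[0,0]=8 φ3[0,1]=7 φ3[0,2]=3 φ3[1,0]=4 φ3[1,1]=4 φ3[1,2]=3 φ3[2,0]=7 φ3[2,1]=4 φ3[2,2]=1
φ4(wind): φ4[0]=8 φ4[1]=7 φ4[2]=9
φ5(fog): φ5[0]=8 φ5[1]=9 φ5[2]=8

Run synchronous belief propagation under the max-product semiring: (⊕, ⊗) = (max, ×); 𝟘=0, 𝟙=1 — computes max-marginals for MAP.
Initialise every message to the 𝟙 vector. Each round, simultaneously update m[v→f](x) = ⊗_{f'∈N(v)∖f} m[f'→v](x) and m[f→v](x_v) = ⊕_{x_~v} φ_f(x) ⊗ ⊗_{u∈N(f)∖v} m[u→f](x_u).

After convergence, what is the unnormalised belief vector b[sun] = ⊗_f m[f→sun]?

b[sun] = [145152, 217728, 186624]

init: all messages = 𝟙 over 3 values
r1 m[φ0→fog] = [8, 9, 9]
r1 m[φ0→sun] = [6, 9, 9]
r1 m[φ1→fog] = [3, 8, 9]
r1 m[φ1→cld] = [9, 7, 8]
r1 m[φ2→cld] = [6, 9, 8]
r1 m[φ2→wind] = [6, 9, 8]
r1 m[φ3→fog] = [8, 4, 7]
r1 m[φ3→rain] = [8, 7, 3]
r1 m[φ4→wind] = [8, 7, 9]
r1 m[φ5→fog] = [8, 9, 8]
r1 m[fog→φ0] = [1, 1, 1]
r1 m[fog→φ1] = [1, 1, 1]
r1 m[fog→φ3] = [1, 1, 1]
r1 m[fog→φ5] = [1, 1, 1]
r1 m[cld→φ1] = [1, 1, 1]
r1 m[cld→φ2] = [1, 1, 1]
r1 m[rain→φ3] = [1, 1, 1]
r1 m[sun→φ0] = [1, 1, 1]
r1 m[wind→φ2] = [1, 1, 1]
r1 m[wind→φ4] = [1, 1, 1]
r2 m[φ0→fog] = [8, 9, 9]
r2 m[φ0→sun] = [6, 9, 9]
r2 m[φ1→fog] = [3, 8, 9]
r2 m[φ1→cld] = [9, 7, 8]
r2 m[φ2→cld] = [6, 9, 8]
r2 m[φ2→wind] = [6, 9, 8]
r2 m[φ3→fog] = [8, 4, 7]
r2 m[φ3→rain] = [8, 7, 3]
r2 m[φ4→wind] = [8, 7, 9]
r2 m[φ5→fog] = [8, 9, 8]
r2 m[fog→φ0] = [192, 288, 504]
r2 m[fog→φ1] = [512, 324, 504]
r2 m[fog→φ3] = [192, 648, 648]
r2 m[fog→φ5] = [192, 288, 567]
r2 m[cld→φ1] = [6, 9, 8]
r2 m[cld→φ2] = [9, 7, 8]
r2 m[rain→φ3] = [1, 1, 1]
r2 m[sun→φ0] = [1, 1, 1]
r2 m[wind→φ2] = [8, 7, 9]
r2 m[wind→φ4] = [6, 9, 8]
r3 m[φ0→fog] = [8, 9, 9]
r3 m[φ0→sun] = [3024, 4536, 3528]
r3 m[φ1→fog] = [18, 64, 54]
r3 m[φ1→cld] = [4536, 2268, 3024]
r3 m[φ2→cld] = [48, 63, 72]
r3 m[φ2→wind] = [54, 63, 64]
r3 m[φ3→fog] = [8, 4, 7]
r3 m[φ3→rain] = [4536, 2592, 1944]
r3 m[φ4→wind] = [8, 7, 9]
r3 m[φ5→fog] = [8, 9, 8]
r3 m[fog→φ0] = [192, 288, 504]
r3 m[fog→φ1] = [512, 324, 504]
r3 m[fog→φ3] = [192, 648, 648]
r3 m[fog→φ5] = [192, 288, 567]
r3 m[cld→φ1] = [6, 9, 8]
r3 m[cld→φ2] = [9, 7, 8]
r3 m[rain→φ3] = [1, 1, 1]
r3 m[sun→φ0] = [1, 1, 1]
r3 m[wind→φ2] = [8, 7, 9]
r3 m[wind→φ4] = [6, 9, 8]
r4 m[φ0→fog] = [8, 9, 9]
r4 m[φ0→sun] = [3024, 4536, 3528]
r4 m[φ1→fog] = [18, 64, 54]
r4 m[φ1→cld] = [4536, 2268, 3024]
r4 m[φ2→cld] = [48, 63, 72]
r4 m[φ2→wind] = [54, 63, 64]
r4 m[φ3→fog] = [8, 4, 7]
r4 m[φ3→rain] = [4536, 2592, 1944]
r4 m[φ4→wind] = [8, 7, 9]
r4 m[φ5→fog] = [8, 9, 8]
r4 m[fog→φ0] = [1152, 2304, 3024]
r4 m[fog→φ1] = [512, 324, 504]
r4 m[fog→φ3] = [1152, 5184, 3888]
r4 m[fog→φ5] = [1152, 2304, 3402]
r4 m[cld→φ1] = [48, 63, 72]
r4 m[cld→φ2] = [4536, 2268, 3024]
r4 m[rain→φ3] = [1, 1, 1]
r4 m[sun→φ0] = [1, 1, 1]
r4 m[wind→φ2] = [8, 7, 9]
r4 m[wind→φ4] = [54, 63, 64]
r5 m[φ0→fog] = [8, 9, 9]
r5 m[φ0→sun] = [18144, 27216, 21168]
r5 m[φ1→fog] = [144, 576, 432]
r5 m[φ1→cld] = [4536, 2268, 3024]
r5 m[φ2→cld] = [48, 63, 72]
r5 m[φ2→wind] = [27216, 20412, 24192]
r5 m[φ3→fog] = [8, 4, 7]
r5 m[φ3→rain] = [27216, 20736, 15552]
r5 m[φ4→wind] = [8, 7, 9]
r5 m[φ5→fog] = [8, 9, 8]
r5 m[fog→φ0] = [1152, 2304, 3024]
r5 m[fog→φ1] = [512, 324, 504]
r5 m[fog→φ3] = [1152, 5184, 3888]
r5 m[fog→φ5] = [1152, 2304, 3402]
r5 m[cld→φ1] = [48, 63, 72]
r5 m[cld→φ2] = [4536, 2268, 3024]
r5 m[rain→φ3] = [1, 1, 1]
r5 m[sun→φ0] = [1, 1, 1]
r5 m[wind→φ2] = [8, 7, 9]
r5 m[wind→φ4] = [54, 63, 64]
r6 m[φ0→fog] = [8, 9, 9]
r6 m[φ0→sun] = [18144, 27216, 21168]
r6 m[φ1→fog] = [144, 576, 432]
r6 m[φ1→cld] = [4536, 2268, 3024]
r6 m[φ2→cld] = [48, 63, 72]
r6 m[φ2→wind] = [27216, 20412, 24192]
r6 m[φ3→fog] = [8, 4, 7]
r6 m[φ3→rain] = [27216, 20736, 15552]
r6 m[φ4→wind] = [8, 7, 9]
r6 m[φ5→fog] = [8, 9, 8]
r6 m[fog→φ0] = [9216, 20736, 24192]
r6 m[fog→φ1] = [512, 324, 504]
r6 m[fog→φ3] = [9216, 46656, 31104]
r6 m[fog→φ5] = [9216, 20736, 27216]
r6 m[cld→φ1] = [48, 63, 72]
r6 m[cld→φ2] = [4536, 2268, 3024]
r6 m[rain→φ3] = [1, 1, 1]
r6 m[sun→φ0] = [1, 1, 1]
r6 m[wind→φ2] = [8, 7, 9]
r6 m[wind→φ4] = [27216, 20412, 24192]
r7 m[φ0→fog] = [8, 9, 9]
r7 m[φ0→sun] = [145152, 217728, 186624]
r7 m[φ1→fog] = [144, 576, 432]
r7 m[φ1→cld] = [4536, 2268, 3024]
r7 m[φ2→cld] = [48, 63, 72]
r7 m[φ2→wind] = [27216, 20412, 24192]
r7 m[φ3→fog] = [8, 4, 7]
r7 m[φ3→rain] = [217728, 186624, 139968]
r7 m[φ4→wind] = [8, 7, 9]
r7 m[φ5→fog] = [8, 9, 8]
r7 m[fog→φ0] = [9216, 20736, 24192]
r7 m[fog→φ1] = [512, 324, 504]
r7 m[fog→φ3] = [9216, 46656, 31104]
r7 m[fog→φ5] = [9216, 20736, 27216]
r7 m[cld→φ1] = [48, 63, 72]
r7 m[cld→φ2] = [4536, 2268, 3024]
r7 m[rain→φ3] = [1, 1, 1]
r7 m[sun→φ0] = [1, 1, 1]
r7 m[wind→φ2] = [8, 7, 9]
r7 m[wind→φ4] = [27216, 20412, 24192]
r8 m[φ0→fog] = [8, 9, 9]
r8 m[φ0→sun] = [145152, 217728, 186624]
r8 m[φ1→fog] = [144, 576, 432]
r8 m[φ1→cld] = [4536, 2268, 3024]
r8 m[φ2→cld] = [48, 63, 72]
r8 m[φ2→wind] = [27216, 20412, 24192]
r8 m[φ3→fog] = [8, 4, 7]
r8 m[φ3→rain] = [217728, 186624, 139968]
r8 m[φ4→wind] = [8, 7, 9]
r8 m[φ5→fog] = [8, 9, 8]
r8 m[fog→φ0] = [9216, 20736, 24192]
r8 m[fog→φ1] = [512, 324, 504]
r8 m[fog→φ3] = [9216, 46656, 31104]
r8 m[fog→φ5] = [9216, 20736, 27216]
r8 m[cld→φ1] = [48, 63, 72]
r8 m[cld→φ2] = [4536, 2268, 3024]
r8 m[rain→φ3] = [1, 1, 1]
r8 m[sun→φ0] = [1, 1, 1]
r8 m[wind→φ2] = [8, 7, 9]
r8 m[wind→φ4] = [27216, 20412, 24192]
fixed point reached at round 8
b[sun] = ⊗ incoming = [145152, 217728, 186624]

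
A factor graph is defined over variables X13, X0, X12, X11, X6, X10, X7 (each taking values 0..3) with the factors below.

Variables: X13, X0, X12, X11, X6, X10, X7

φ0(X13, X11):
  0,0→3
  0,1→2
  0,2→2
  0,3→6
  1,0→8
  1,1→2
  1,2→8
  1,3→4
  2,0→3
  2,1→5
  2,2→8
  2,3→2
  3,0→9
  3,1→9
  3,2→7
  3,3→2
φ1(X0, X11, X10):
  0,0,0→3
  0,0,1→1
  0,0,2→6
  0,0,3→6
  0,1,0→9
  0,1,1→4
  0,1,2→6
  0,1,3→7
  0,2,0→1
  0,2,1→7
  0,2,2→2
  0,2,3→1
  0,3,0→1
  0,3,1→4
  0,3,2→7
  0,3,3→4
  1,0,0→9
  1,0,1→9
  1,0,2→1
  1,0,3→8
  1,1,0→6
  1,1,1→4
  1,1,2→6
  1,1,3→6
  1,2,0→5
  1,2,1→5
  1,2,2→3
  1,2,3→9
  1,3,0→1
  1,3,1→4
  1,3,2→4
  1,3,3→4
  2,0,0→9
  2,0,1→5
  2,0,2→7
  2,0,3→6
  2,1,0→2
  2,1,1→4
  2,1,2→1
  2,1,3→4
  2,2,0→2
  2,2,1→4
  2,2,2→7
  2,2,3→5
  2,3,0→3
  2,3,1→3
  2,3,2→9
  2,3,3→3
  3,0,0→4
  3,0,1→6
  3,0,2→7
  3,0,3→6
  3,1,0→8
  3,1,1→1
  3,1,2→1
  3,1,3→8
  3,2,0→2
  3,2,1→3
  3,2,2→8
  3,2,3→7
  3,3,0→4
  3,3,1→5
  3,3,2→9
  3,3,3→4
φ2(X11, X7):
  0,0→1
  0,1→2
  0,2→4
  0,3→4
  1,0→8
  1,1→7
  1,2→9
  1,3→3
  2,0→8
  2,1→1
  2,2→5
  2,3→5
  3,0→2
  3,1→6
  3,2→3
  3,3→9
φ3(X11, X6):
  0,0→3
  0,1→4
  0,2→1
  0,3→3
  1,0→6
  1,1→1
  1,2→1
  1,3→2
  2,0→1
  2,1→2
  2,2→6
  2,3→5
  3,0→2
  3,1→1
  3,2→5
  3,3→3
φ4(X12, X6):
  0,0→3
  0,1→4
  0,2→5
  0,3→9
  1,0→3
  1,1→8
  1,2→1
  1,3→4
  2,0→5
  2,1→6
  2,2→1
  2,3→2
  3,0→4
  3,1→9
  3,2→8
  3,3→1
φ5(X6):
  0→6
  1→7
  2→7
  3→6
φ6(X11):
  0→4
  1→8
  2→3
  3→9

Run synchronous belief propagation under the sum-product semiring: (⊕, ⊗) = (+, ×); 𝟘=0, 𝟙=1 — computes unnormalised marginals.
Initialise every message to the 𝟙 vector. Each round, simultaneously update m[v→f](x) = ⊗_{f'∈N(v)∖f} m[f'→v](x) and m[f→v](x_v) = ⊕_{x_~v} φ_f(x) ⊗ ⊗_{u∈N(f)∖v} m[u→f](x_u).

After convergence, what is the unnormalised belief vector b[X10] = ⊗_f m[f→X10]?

init: all messages = 𝟙 over 4 values
r1 m[φ0→X13] = [13, 22, 18, 27]
r1 m[φ0→X11] = [23, 18, 25, 14]
r1 m[φ1→X0] = [69, 84, 74, 83]
r1 m[φ1→X11] = [93, 77, 71, 69]
r1 m[φ1→X10] = [69, 69, 84, 88]
r1 m[φ2→X11] = [11, 27, 19, 20]
r1 m[φ2→X7] = [19, 16, 21, 21]
r1 m[φ3→X11] = [11, 10, 14, 11]
r1 m[φ3→X6] = [12, 8, 13, 13]
r1 m[φ4→X12] = [21, 16, 14, 22]
r1 m[φ4→X6] = [15, 27, 15, 16]
r1 m[φ5→X6] = [6, 7, 7, 6]
r1 m[φ6→X11] = [4, 8, 3, 9]
r1 m[X13→φ0] = [1, 1, 1, 1]
r1 m[X0→φ1] = [1, 1, 1, 1]
r1 m[X12→φ4] = [1, 1, 1, 1]
r1 m[X11→φ0] = [1, 1, 1, 1]
r1 m[X11→φ1] = [1, 1, 1, 1]
r1 m[X11→φ2] = [1, 1, 1, 1]
r1 m[X11→φ3] = [1, 1, 1, 1]
r1 m[X11→φ6] = [1, 1, 1, 1]
r1 m[X6→φ3] = [1, 1, 1, 1]
r1 m[X6→φ4] = [1, 1, 1, 1]
r1 m[X6→φ5] = [1, 1, 1, 1]
r1 m[X10→φ1] = [1, 1, 1, 1]
r1 m[X7→φ2] = [1, 1, 1, 1]
r2 m[φ0→X13] = [13, 22, 18, 27]
r2 m[φ0→X11] = [23, 18, 25, 14]
r2 m[φ1→X0] = [69, 84, 74, 83]
r2 m[φ1→X11] = [93, 77, 71, 69]
r2 m[φ1→X10] = [69, 69, 84, 88]
r2 m[φ2→X11] = [11, 27, 19, 20]
r2 m[φ2→X7] = [19, 16, 21, 21]
r2 m[φ3→X11] = [11, 10, 14, 11]
r2 m[φ3→X6] = [12, 8, 13, 13]
r2 m[φ4→X12] = [21, 16, 14, 22]
r2 m[φ4→X6] = [15, 27, 15, 16]
r2 m[φ5→X6] = [6, 7, 7, 6]
r2 m[φ6→X11] = [4, 8, 3, 9]
r2 m[X13→φ0] = [1, 1, 1, 1]
r2 m[X0→φ1] = [1, 1, 1, 1]
r2 m[X12→φ4] = [1, 1, 1, 1]
r2 m[X11→φ0] = [45012, 166320, 56658, 136620]
r2 m[X11→φ1] = [11132, 38880, 19950, 27720]
r2 m[X11→φ2] = [94116, 110880, 74550, 95634]
r2 m[X11→φ3] = [94116, 299376, 101175, 173880]
r2 m[X11→φ6] = [258819, 374220, 472150, 212520]
r2 m[X6→φ3] = [90, 189, 105, 96]
r2 m[X6→φ4] = [72, 56, 91, 78]
r2 m[X6→φ5] = [180, 216, 195, 208]
r2 m[X10→φ1] = [1, 1, 1, 1]
r2 m[X7→φ2] = [1, 1, 1, 1]
r3 m[φ0→X13] = [1400712, 1692480, 1693140, 2571834]
r3 m[φ0→X11] = [23, 18, 25, 14]
r3 m[φ1→X0] = [1851962, 1955184, 1586304, 1964716]
r3 m[φ1→X11] = [93, 77, 71, 69]
r3 m[φ1→X10] = [1699280, 1561782, 1980972, 2116132]
r3 m[φ2→X11] = [11, 27, 19, 20]
r3 m[φ2→X7] = [1768824, 1612746, 2034036, 1942560]
r3 m[φ3→X11] = [1419, 1026, 1578, 1182]
r3 m[φ3→X6] = [2527539, 1052070, 1869942, 1908615]
r3 m[φ4→X12] = [1597, 1067, 943, 1598]
r3 m[φ4→X6] = [15, 27, 15, 16]
r3 m[φ5→X6] = [6, 7, 7, 6]
r3 m[φ6→X11] = [4, 8, 3, 9]
r3 m[X13→φ0] = [1, 1, 1, 1]
r3 m[X0→φ1] = [1, 1, 1, 1]
r3 m[X12→φ4] = [1, 1, 1, 1]
r3 m[X11→φ0] = [45012, 166320, 56658, 136620]
r3 m[X11→φ1] = [11132, 38880, 19950, 27720]
r3 m[X11→φ2] = [94116, 110880, 74550, 95634]
r3 m[X11→φ3] = [94116, 299376, 101175, 173880]
r3 m[X11→φ6] = [258819, 374220, 472150, 212520]
r3 m[X6→φ3] = [90, 189, 105, 96]
r3 m[X6→φ4] = [72, 56, 91, 78]
r3 m[X6→φ5] = [180, 216, 195, 208]
r3 m[X10→φ1] = [1, 1, 1, 1]
r3 m[X7→φ2] = [1, 1, 1, 1]
r4 m[φ0→X13] = [1400712, 1692480, 1693140, 2571834]
r4 m[φ0→X11] = [23, 18, 25, 14]
r4 m[φ1→X0] = [1851962, 1955184, 1586304, 1964716]
r4 m[φ1→X11] = [93, 77, 71, 69]
r4 m[φ1→X10] = [1699280, 1561782, 1980972, 2116132]
r4 m[φ2→X11] = [11, 27, 19, 20]
r4 m[φ2→X7] = [1768824, 1612746, 2034036, 1942560]
r4 m[φ3→X11] = [1419, 1026, 1578, 1182]
r4 m[φ3→X6] = [2527539, 1052070, 1869942, 1908615]
r4 m[φ4→X12] = [1597, 1067, 943, 1598]
r4 m[φ4→X6] = [15, 27, 15, 16]
r4 m[φ5→X6] = [6, 7, 7, 6]
r4 m[φ6→X11] = [4, 8, 3, 9]
r4 m[X13→φ0] = [1, 1, 1, 1]
r4 m[X0→φ1] = [1, 1, 1, 1]
r4 m[X12→φ4] = [1, 1, 1, 1]
r4 m[X11→φ0] = [5806548, 17064432, 6386166, 14680440]
r4 m[X11→φ1] = [1436028, 3989088, 2248650, 2978640]
r4 m[X11→φ2] = [12140964, 11376288, 8402850, 10276308]
r4 m[X11→φ3] = [94116, 299376, 101175, 173880]
r4 m[X11→φ6] = [33387651, 38394972, 53218050, 22836240]
r4 m[X6→φ3] = [90, 189, 105, 96]
r4 m[X6→φ4] = [15165234, 7364490, 13089594, 11451690]
r4 m[X6→φ5] = [37913085, 28405890, 28049130, 30537840]
r4 m[X10→φ1] = [1, 1, 1, 1]
r4 m[X7→φ2] = [1, 1, 1, 1]
r5 m[φ0→X13] = [152403480, 190392336, 183192012, 279902862]
r5 m[φ0→X11] = [23, 18, 25, 14]
r5 m[φ1→X0] = [199086126, 214725312, 176743944, 215335308]
r5 m[φ1→X11] = [93, 77, 71, 69]
r5 m[φ1→X10] = [184922160, 172397322, 217357380, 231213828]
r5 m[φ2→X11] = [11, 27, 19, 20]
r5 m[φ2→X7] = [190926684, 173976642, 223793622, 217193742]
r5 m[φ3→X11] = [1419, 1026, 1578, 1182]
r5 m[φ3→X6] = [2527539, 1052070, 1869942, 1908615]
r5 m[φ4→X12] = [243466842, 163307976, 156006084, 243109788]
r5 m[φ4→X6] = [15, 27, 15, 16]
r5 m[φ5→X6] = [6, 7, 7, 6]
r5 m[φ6→X11] = [4, 8, 3, 9]
r5 m[X13→φ0] = [1, 1, 1, 1]
r5 m[X0→φ1] = [1, 1, 1, 1]
r5 m[X12→φ4] = [1, 1, 1, 1]
r5 m[X11→φ0] = [5806548, 17064432, 6386166, 14680440]
r5 m[X11→φ1] = [1436028, 3989088, 2248650, 2978640]
r5 m[X11→φ2] = [12140964, 11376288, 8402850, 10276308]
r5 m[X11→φ3] = [94116, 299376, 101175, 173880]
r5 m[X11→φ6] = [33387651, 38394972, 53218050, 22836240]
r5 m[X6→φ3] = [90, 189, 105, 96]
r5 m[X6→φ4] = [15165234, 7364490, 13089594, 11451690]
r5 m[X6→φ5] = [37913085, 28405890, 28049130, 30537840]
r5 m[X10→φ1] = [1, 1, 1, 1]
r5 m[X7→φ2] = [1, 1, 1, 1]
r6 m[φ0→X13] = [152403480, 190392336, 183192012, 279902862]
r6 m[φ0→X11] = [23, 18, 25, 14]
r6 m[φ1→X0] = [199086126, 214725312, 176743944, 215335308]
r6 m[φ1→X11] = [93, 77, 71, 69]
r6 m[φ1→X10] = [184922160, 172397322, 217357380, 231213828]
r6 m[φ2→X11] = [11, 27, 19, 20]
r6 m[φ2→X7] = [190926684, 173976642, 223793622, 217193742]
r6 m[φ3→X11] = [1419, 1026, 1578, 1182]
r6 m[φ3→X6] = [2527539, 1052070, 1869942, 1908615]
r6 m[φ4→X12] = [243466842, 163307976, 156006084, 243109788]
r6 m[φ4→X6] = [15, 27, 15, 16]
r6 m[φ5→X6] = [6, 7, 7, 6]
r6 m[φ6→X11] = [4, 8, 3, 9]
r6 m[X13→φ0] = [1, 1, 1, 1]
r6 m[X0→φ1] = [1, 1, 1, 1]
r6 m[X12→φ4] = [1, 1, 1, 1]
r6 m[X11→φ0] = [5806548, 17064432, 6386166, 14680440]
r6 m[X11→φ1] = [1436028, 3989088, 2248650, 2978640]
r6 m[X11→φ2] = [12140964, 11376288, 8402850, 10276308]
r6 m[X11→φ3] = [94116, 299376, 101175, 173880]
r6 m[X11→φ6] = [33387651, 38394972, 53218050, 22836240]
r6 m[X6→φ3] = [90, 189, 105, 96]
r6 m[X6→φ4] = [15165234, 7364490, 13089594, 11451690]
r6 m[X6→φ5] = [37913085, 28405890, 28049130, 30537840]
r6 m[X10→φ1] = [1, 1, 1, 1]
r6 m[X7→φ2] = [1, 1, 1, 1]
fixed point reached at round 6
b[X10] = ⊗ incoming = [184922160, 172397322, 217357380, 231213828]

b[X10] = [184922160, 172397322, 217357380, 231213828]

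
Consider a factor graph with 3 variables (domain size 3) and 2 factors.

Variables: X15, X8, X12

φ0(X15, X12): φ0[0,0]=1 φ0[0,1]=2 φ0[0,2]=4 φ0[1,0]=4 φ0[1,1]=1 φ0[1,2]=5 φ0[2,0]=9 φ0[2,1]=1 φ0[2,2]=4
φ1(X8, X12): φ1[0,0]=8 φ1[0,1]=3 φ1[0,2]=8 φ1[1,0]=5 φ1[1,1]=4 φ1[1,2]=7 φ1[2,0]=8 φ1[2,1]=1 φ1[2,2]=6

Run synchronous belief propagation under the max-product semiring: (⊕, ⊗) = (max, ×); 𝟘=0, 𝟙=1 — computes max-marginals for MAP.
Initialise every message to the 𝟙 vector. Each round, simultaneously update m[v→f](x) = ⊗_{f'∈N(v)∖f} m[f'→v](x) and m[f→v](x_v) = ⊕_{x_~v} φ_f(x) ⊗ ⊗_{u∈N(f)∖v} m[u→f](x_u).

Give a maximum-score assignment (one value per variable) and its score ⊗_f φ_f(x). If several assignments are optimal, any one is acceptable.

assignment: (X15=2, X8=0, X12=0); score = 72

init: all messages = 𝟙 over 3 values
r1 m[φ0→X15] = [4, 5, 9]
r1 m[φ0→X12] = [9, 2, 5]
r1 m[φ1→X8] = [8, 7, 8]
r1 m[φ1→X12] = [8, 4, 8]
r1 m[X15→φ0] = [1, 1, 1]
r1 m[X8→φ1] = [1, 1, 1]
r1 m[X12→φ0] = [1, 1, 1]
r1 m[X12→φ1] = [1, 1, 1]
r2 m[φ0→X15] = [4, 5, 9]
r2 m[φ0→X12] = [9, 2, 5]
r2 m[φ1→X8] = [8, 7, 8]
r2 m[φ1→X12] = [8, 4, 8]
r2 m[X15→φ0] = [1, 1, 1]
r2 m[X8→φ1] = [1, 1, 1]
r2 m[X12→φ0] = [8, 4, 8]
r2 m[X12→φ1] = [9, 2, 5]
r3 m[φ0→X15] = [32, 40, 72]
r3 m[φ0→X12] = [9, 2, 5]
r3 m[φ1→X8] = [72, 45, 72]
r3 m[φ1→X12] = [8, 4, 8]
r3 m[X15→φ0] = [1, 1, 1]
r3 m[X8→φ1] = [1, 1, 1]
r3 m[X12→φ0] = [8, 4, 8]
r3 m[X12→φ1] = [9, 2, 5]
r4 m[φ0→X15] = [32, 40, 72]
r4 m[φ0→X12] = [9, 2, 5]
r4 m[φ1→X8] = [72, 45, 72]
r4 m[φ1→X12] = [8, 4, 8]
r4 m[X15→φ0] = [1, 1, 1]
r4 m[X8→φ1] = [1, 1, 1]
r4 m[X12→φ0] = [8, 4, 8]
r4 m[X12→φ1] = [9, 2, 5]
fixed point reached at round 4
traceback from X15: (X15=2, X8=0, X12=0), score=72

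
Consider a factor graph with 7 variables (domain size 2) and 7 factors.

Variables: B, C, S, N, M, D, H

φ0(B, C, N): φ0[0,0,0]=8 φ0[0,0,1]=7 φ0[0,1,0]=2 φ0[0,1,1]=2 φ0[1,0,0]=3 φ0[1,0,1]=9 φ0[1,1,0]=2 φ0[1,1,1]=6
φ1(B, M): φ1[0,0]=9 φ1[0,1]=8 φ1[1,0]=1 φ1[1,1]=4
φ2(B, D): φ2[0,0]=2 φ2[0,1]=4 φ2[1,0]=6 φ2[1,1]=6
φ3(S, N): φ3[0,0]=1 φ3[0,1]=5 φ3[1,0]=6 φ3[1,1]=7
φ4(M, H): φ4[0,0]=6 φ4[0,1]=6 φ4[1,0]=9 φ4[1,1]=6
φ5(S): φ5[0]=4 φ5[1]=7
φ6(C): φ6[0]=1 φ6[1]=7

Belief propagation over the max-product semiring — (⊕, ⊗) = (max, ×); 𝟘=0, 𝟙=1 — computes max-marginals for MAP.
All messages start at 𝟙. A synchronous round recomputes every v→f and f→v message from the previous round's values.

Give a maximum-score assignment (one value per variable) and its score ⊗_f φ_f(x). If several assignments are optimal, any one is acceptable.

assignment: (B=1, C=1, S=1, N=1, M=1, D=0, H=0); score = 444528

init: all messages = 𝟙 over 2 values
r1 m[φ0→B] = [8, 9]
r1 m[φ0→C] = [9, 6]
r1 m[φ0→N] = [8, 9]
r1 m[φ1→B] = [9, 4]
r1 m[φ1→M] = [9, 8]
r1 m[φ2→B] = [4, 6]
r1 m[φ2→D] = [6, 6]
r1 m[φ3→S] = [5, 7]
r1 m[φ3→N] = [6, 7]
r1 m[φ4→M] = [6, 9]
r1 m[φ4→H] = [9, 6]
r1 m[φ5→S] = [4, 7]
r1 m[φ6→C] = [1, 7]
r1 m[B→φ0] = [1, 1]
r1 m[B→φ1] = [1, 1]
r1 m[B→φ2] = [1, 1]
r1 m[C→φ0] = [1, 1]
r1 m[C→φ6] = [1, 1]
r1 m[S→φ3] = [1, 1]
r1 m[S→φ5] = [1, 1]
r1 m[N→φ0] = [1, 1]
r1 m[N→φ3] = [1, 1]
r1 m[M→φ1] = [1, 1]
r1 m[M→φ4] = [1, 1]
r1 m[D→φ2] = [1, 1]
r1 m[H→φ4] = [1, 1]
r2 m[φ0→B] = [8, 9]
r2 m[φ0→C] = [9, 6]
r2 m[φ0→N] = [8, 9]
r2 m[φ1→B] = [9, 4]
r2 m[φ1→M] = [9, 8]
r2 m[φ2→B] = [4, 6]
r2 m[φ2→D] = [6, 6]
r2 m[φ3→S] = [5, 7]
r2 m[φ3→N] = [6, 7]
r2 m[φ4→M] = [6, 9]
r2 m[φ4→H] = [9, 6]
r2 m[φ5→S] = [4, 7]
r2 m[φ6→C] = [1, 7]
r2 m[B→φ0] = [36, 24]
r2 m[B→φ1] = [32, 54]
r2 m[B→φ2] = [72, 36]
r2 m[C→φ0] = [1, 7]
r2 m[C→φ6] = [9, 6]
r2 m[S→φ3] = [4, 7]
r2 m[S→φ5] = [5, 7]
r2 m[N→φ0] = [6, 7]
r2 m[N→φ3] = [8, 9]
r2 m[M→φ1] = [6, 9]
r2 m[M→φ4] = [9, 8]
r2 m[D→φ2] = [1, 1]
r2 m[H→φ4] = [1, 1]
r3 m[φ0→B] = [98, 294]
r3 m[φ0→C] = [1764, 1008]
r3 m[φ0→N] = [504, 1008]
r3 m[φ1→B] = [72, 36]
r3 m[φ1→M] = [288, 256]
r3 m[φ2→B] = [4, 6]
r3 m[φ2→D] = [216, 288]
r3 m[φ3→S] = [45, 63]
r3 m[φ3→N] = [42, 49]
r3 m[φ4→M] = [6, 9]
r3 m[φ4→H] = [72, 54]
r3 m[φ5→S] = [4, 7]
r3 m[φ6→C] = [1, 7]
r3 m[B→φ0] = [36, 24]
r3 m[B→φ1] = [32, 54]
r3 m[B→φ2] = [72, 36]
r3 m[C→φ0] = [1, 7]
r3 m[C→φ6] = [9, 6]
r3 m[S→φ3] = [4, 7]
r3 m[S→φ5] = [5, 7]
r3 m[N→φ0] = [6, 7]
r3 m[N→φ3] = [8, 9]
r3 m[M→φ1] = [6, 9]
r3 m[M→φ4] = [9, 8]
r3 m[D→φ2] = [1, 1]
r3 m[H→φ4] = [1, 1]
r4 m[φ0→B] = [98, 294]
r4 m[φ0→C] = [1764, 1008]
r4 m[φ0→N] = [504, 1008]
r4 m[φ1→B] = [72, 36]
r4 m[φ1→M] = [288, 256]
r4 m[φ2→B] = [4, 6]
r4 m[φ2→D] = [216, 288]
r4 m[φ3→S] = [45, 63]
r4 m[φ3→N] = [42, 49]
r4 m[φ4→M] = [6, 9]
r4 m[φ4→H] = [72, 54]
r4 m[φ5→S] = [4, 7]
r4 m[φ6→C] = [1, 7]
r4 m[B→φ0] = [288, 216]
r4 m[B→φ1] = [392, 1764]
r4 m[B→φ2] = [7056, 10584]
r4 m[C→φ0] = [1, 7]
r4 m[C→φ6] = [1764, 1008]
r4 m[S→φ3] = [4, 7]
r4 m[S→φ5] = [45, 63]
r4 m[N→φ0] = [42, 49]
r4 m[N→φ3] = [504, 1008]
r4 m[M→φ1] = [6, 9]
r4 m[M→φ4] = [288, 256]
r4 m[D→φ2] = [1, 1]
r4 m[H→φ4] = [1, 1]
r5 m[φ0→B] = [686, 2058]
r5 m[φ0→C] = [98784, 63504]
r5 m[φ0→N] = [4032, 9072]
r5 m[φ1→B] = [72, 36]
r5 m[φ1→M] = [3528, 7056]
r5 m[φ2→B] = [4, 6]
r5 m[φ2→D] = [63504, 63504]
r5 m[φ3→S] = [5040, 7056]
r5 m[φ3→N] = [42, 49]
r5 m[φ4→M] = [6, 9]
r5 m[φ4→H] = [2304, 1728]
r5 m[φ5→S] = [4, 7]
r5 m[φ6→C] = [1, 7]
r5 m[B→φ0] = [288, 216]
r5 m[B→φ1] = [392, 1764]
r5 m[B→φ2] = [7056, 10584]
r5 m[C→φ0] = [1, 7]
r5 m[C→φ6] = [1764, 1008]
r5 m[S→φ3] = [4, 7]
r5 m[S→φ5] = [45, 63]
r5 m[N→φ0] = [42, 49]
r5 m[N→φ3] = [504, 1008]
r5 m[M→φ1] = [6, 9]
r5 m[M→φ4] = [288, 256]
r5 m[D→φ2] = [1, 1]
r5 m[H→φ4] = [1, 1]
r6 m[φ0→B] = [686, 2058]
r6 m[φ0→C] = [98784, 63504]
r6 m[φ0→N] = [4032, 9072]
r6 m[φ1→B] = [72, 36]
r6 m[φ1→M] = [3528, 7056]
r6 m[φ2→B] = [4, 6]
r6 m[φ2→D] = [63504, 63504]
r6 m[φ3→S] = [5040, 7056]
r6 m[φ3→N] = [42, 49]
r6 m[φ4→M] = [6, 9]
r6 m[φ4→H] = [2304, 1728]
r6 m[φ5→S] = [4, 7]
r6 m[φ6→C] = [1, 7]
r6 m[B→φ0] = [288, 216]
r6 m[B→φ1] = [2744, 12348]
r6 m[B→φ2] = [49392, 74088]
r6 m[C→φ0] = [1, 7]
r6 m[C→φ6] = [98784, 63504]
r6 m[S→φ3] = [4, 7]
r6 m[S→φ5] = [5040, 7056]
r6 m[N→φ0] = [42, 49]
r6 m[N→φ3] = [4032, 9072]
r6 m[M→φ1] = [6, 9]
r6 m[M→φ4] = [3528, 7056]
r6 m[D→φ2] = [1, 1]
r6 m[H→φ4] = [1, 1]
r7 m[φ0→B] = [686, 2058]
r7 m[φ0→C] = [98784, 63504]
r7 m[φ0→N] = [4032, 9072]
r7 m[φ1→B] = [72, 36]
r7 m[φ1→M] = [24696, 49392]
r7 m[φ2→B] = [4, 6]
r7 m[φ2→D] = [444528, 444528]
r7 m[φ3→S] = [45360, 63504]
r7 m[φ3→N] = [42, 49]
r7 m[φ4→M] = [6, 9]
r7 m[φ4→H] = [63504, 42336]
r7 m[φ5→S] = [4, 7]
r7 m[φ6→C] = [1, 7]
r7 m[B→φ0] = [288, 216]
r7 m[B→φ1] = [2744, 12348]
r7 m[B→φ2] = [49392, 74088]
r7 m[C→φ0] = [1, 7]
r7 m[C→φ6] = [98784, 63504]
r7 m[S→φ3] = [4, 7]
r7 m[S→φ5] = [5040, 7056]
r7 m[N→φ0] = [42, 49]
r7 m[N→φ3] = [4032, 9072]
r7 m[M→φ1] = [6, 9]
r7 m[M→φ4] = [3528, 7056]
r7 m[D→φ2] = [1, 1]
r7 m[H→φ4] = [1, 1]
r8 m[φ0→B] = [686, 2058]
r8 m[φ0→C] = [98784, 63504]
r8 m[φ0→N] = [4032, 9072]
r8 m[φ1→B] = [72, 36]
r8 m[φ1→M] = [24696, 49392]
r8 m[φ2→B] = [4, 6]
r8 m[φ2→D] = [444528, 444528]
r8 m[φ3→S] = [45360, 63504]
r8 m[φ3→N] = [42, 49]
r8 m[φ4→M] = [6, 9]
r8 m[φ4→H] = [63504, 42336]
r8 m[φ5→S] = [4, 7]
r8 m[φ6→C] = [1, 7]
r8 m[B→φ0] = [288, 216]
r8 m[B→φ1] = [2744, 12348]
r8 m[B→φ2] = [49392, 74088]
r8 m[C→φ0] = [1, 7]
r8 m[C→φ6] = [98784, 63504]
r8 m[S→φ3] = [4, 7]
r8 m[S→φ5] = [45360, 63504]
r8 m[N→φ0] = [42, 49]
r8 m[N→φ3] = [4032, 9072]
r8 m[M→φ1] = [6, 9]
r8 m[M→φ4] = [24696, 49392]
r8 m[D→φ2] = [1, 1]
r8 m[H→φ4] = [1, 1]
r9 m[φ0→B] = [686, 2058]
r9 m[φ0→C] = [98784, 63504]
r9 m[φ0→N] = [4032, 9072]
r9 m[φ1→B] = [72, 36]
r9 m[φ1→M] = [24696, 49392]
r9 m[φ2→B] = [4, 6]
r9 m[φ2→D] = [444528, 444528]
r9 m[φ3→S] = [45360, 63504]
r9 m[φ3→N] = [42, 49]
r9 m[φ4→M] = [6, 9]
r9 m[φ4→H] = [444528, 296352]
r9 m[φ5→S] = [4, 7]
r9 m[φ6→C] = [1, 7]
r9 m[B→φ0] = [288, 216]
r9 m[B→φ1] = [2744, 12348]
r9 m[B→φ2] = [49392, 74088]
r9 m[C→φ0] = [1, 7]
r9 m[C→φ6] = [98784, 63504]
r9 m[S→φ3] = [4, 7]
r9 m[S→φ5] = [45360, 63504]
r9 m[N→φ0] = [42, 49]
r9 m[N→φ3] = [4032, 9072]
r9 m[M→φ1] = [6, 9]
r9 m[M→φ4] = [24696, 49392]
r9 m[D→φ2] = [1, 1]
r9 m[H→φ4] = [1, 1]
r10 m[φ0→B] = [686, 2058]
r10 m[φ0→C] = [98784, 63504]
r10 m[φ0→N] = [4032, 9072]
r10 m[φ1→B] = [72, 36]
r10 m[φ1→M] = [24696, 49392]
r10 m[φ2→B] = [4, 6]
r10 m[φ2→D] = [444528, 444528]
r10 m[φ3→S] = [45360, 63504]
r10 m[φ3→N] = [42, 49]
r10 m[φ4→M] = [6, 9]
r10 m[φ4→H] = [444528, 296352]
r10 m[φ5→S] = [4, 7]
r10 m[φ6→C] = [1, 7]
r10 m[B→φ0] = [288, 216]
r10 m[B→φ1] = [2744, 12348]
r10 m[B→φ2] = [49392, 74088]
r10 m[C→φ0] = [1, 7]
r10 m[C→φ6] = [98784, 63504]
r10 m[S→φ3] = [4, 7]
r10 m[S→φ5] = [45360, 63504]
r10 m[N→φ0] = [42, 49]
r10 m[N→φ3] = [4032, 9072]
r10 m[M→φ1] = [6, 9]
r10 m[M→φ4] = [24696, 49392]
r10 m[D→φ2] = [1, 1]
r10 m[H→φ4] = [1, 1]
fixed point reached at round 10
traceback from B: (B=1, C=1, S=1, N=1, M=1, D=0, H=0), score=444528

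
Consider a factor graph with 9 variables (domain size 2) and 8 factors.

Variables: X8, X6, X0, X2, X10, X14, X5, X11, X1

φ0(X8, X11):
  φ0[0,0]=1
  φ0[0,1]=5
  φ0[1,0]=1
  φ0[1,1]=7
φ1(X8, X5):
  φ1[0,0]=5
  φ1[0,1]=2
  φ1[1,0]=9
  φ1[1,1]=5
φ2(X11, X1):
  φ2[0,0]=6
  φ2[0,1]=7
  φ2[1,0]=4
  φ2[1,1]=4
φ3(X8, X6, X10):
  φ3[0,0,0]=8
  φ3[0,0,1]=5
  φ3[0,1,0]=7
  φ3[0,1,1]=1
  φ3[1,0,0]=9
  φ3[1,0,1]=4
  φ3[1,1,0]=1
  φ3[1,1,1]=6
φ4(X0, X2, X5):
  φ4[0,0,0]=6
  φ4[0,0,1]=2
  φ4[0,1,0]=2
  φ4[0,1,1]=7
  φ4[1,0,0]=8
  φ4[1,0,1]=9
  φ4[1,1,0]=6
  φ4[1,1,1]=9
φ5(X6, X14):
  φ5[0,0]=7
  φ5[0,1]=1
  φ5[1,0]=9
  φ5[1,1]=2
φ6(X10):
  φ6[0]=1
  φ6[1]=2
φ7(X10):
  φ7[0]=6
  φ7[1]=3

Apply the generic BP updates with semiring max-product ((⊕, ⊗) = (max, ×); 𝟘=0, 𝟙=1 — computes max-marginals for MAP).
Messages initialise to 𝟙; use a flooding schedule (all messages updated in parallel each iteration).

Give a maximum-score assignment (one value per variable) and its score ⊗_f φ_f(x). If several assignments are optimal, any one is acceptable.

init: all messages = 𝟙 over 2 values
r1 m[φ0→X8] = [5, 7]
r1 m[φ0→X11] = [1, 7]
r1 m[φ1→X8] = [5, 9]
r1 m[φ1→X5] = [9, 5]
r1 m[φ2→X11] = [7, 4]
r1 m[φ2→X1] = [6, 7]
r1 m[φ3→X8] = [8, 9]
r1 m[φ3→X6] = [9, 7]
r1 m[φ3→X10] = [9, 6]
r1 m[φ4→X0] = [7, 9]
r1 m[φ4→X2] = [9, 9]
r1 m[φ4→X5] = [8, 9]
r1 m[φ5→X6] = [7, 9]
r1 m[φ5→X14] = [9, 2]
r1 m[φ6→X10] = [1, 2]
r1 m[φ7→X10] = [6, 3]
r1 m[X8→φ0] = [1, 1]
r1 m[X8→φ1] = [1, 1]
r1 m[X8→φ3] = [1, 1]
r1 m[X6→φ3] = [1, 1]
r1 m[X6→φ5] = [1, 1]
r1 m[X0→φ4] = [1, 1]
r1 m[X2→φ4] = [1, 1]
r1 m[X10→φ3] = [1, 1]
r1 m[X10→φ6] = [1, 1]
r1 m[X10→φ7] = [1, 1]
r1 m[X14→φ5] = [1, 1]
r1 m[X5→φ1] = [1, 1]
r1 m[X5→φ4] = [1, 1]
r1 m[X11→φ0] = [1, 1]
r1 m[X11→φ2] = [1, 1]
r1 m[X1→φ2] = [1, 1]
r2 m[φ0→X8] = [5, 7]
r2 m[φ0→X11] = [1, 7]
r2 m[φ1→X8] = [5, 9]
r2 m[φ1→X5] = [9, 5]
r2 m[φ2→X11] = [7, 4]
r2 m[φ2→X1] = [6, 7]
r2 m[φ3→X8] = [8, 9]
r2 m[φ3→X6] = [9, 7]
r2 m[φ3→X10] = [9, 6]
r2 m[φ4→X0] = [7, 9]
r2 m[φ4→X2] = [9, 9]
r2 m[φ4→X5] = [8, 9]
r2 m[φ5→X6] = [7, 9]
r2 m[φ5→X14] = [9, 2]
r2 m[φ6→X10] = [1, 2]
r2 m[φ7→X10] = [6, 3]
r2 m[X8→φ0] = [40, 81]
r2 m[X8→φ1] = [40, 63]
r2 m[X8→φ3] = [25, 63]
r2 m[X6→φ3] = [7, 9]
r2 m[X6→φ5] = [9, 7]
r2 m[X0→φ4] = [1, 1]
r2 m[X2→φ4] = [1, 1]
r2 m[X10→φ3] = [6, 6]
r2 m[X10→φ6] = [54, 18]
r2 m[X10→φ7] = [9, 12]
r2 m[X14→φ5] = [1, 1]
r2 m[X5→φ1] = [8, 9]
r2 m[X5→φ4] = [9, 5]
r2 m[X11→φ0] = [7, 4]
r2 m[X11→φ2] = [1, 7]
r2 m[X1→φ2] = [1, 1]
r3 m[φ0→X8] = [20, 28]
r3 m[φ0→X11] = [81, 567]
r3 m[φ1→X8] = [40, 72]
r3 m[φ1→X5] = [567, 315]
r3 m[φ2→X11] = [7, 4]
r3 m[φ2→X1] = [28, 28]
r3 m[φ3→X8] = [378, 378]
r3 m[φ3→X6] = [3402, 2268]
r3 m[φ3→X10] = [3969, 3402]
r3 m[φ4→X0] = [54, 72]
r3 m[φ4→X2] = [72, 54]
r3 m[φ4→X5] = [8, 9]
r3 m[φ5→X6] = [7, 9]
r3 m[φ5→X14] = [63, 14]
r3 m[φ6→X10] = [1, 2]
r3 m[φ7→X10] = [6, 3]
r3 m[X8→φ0] = [40, 81]
r3 m[X8→φ1] = [40, 63]
r3 m[X8→φ3] = [25, 63]
r3 m[X6→φ3] = [7, 9]
r3 m[X6→φ5] = [9, 7]
r3 m[X0→φ4] = [1, 1]
r3 m[X2→φ4] = [1, 1]
r3 m[X10→φ3] = [6, 6]
r3 m[X10→φ6] = [54, 18]
r3 m[X10→φ7] = [9, 12]
r3 m[X14→φ5] = [1, 1]
r3 m[X5→φ1] = [8, 9]
r3 m[X5→φ4] = [9, 5]
r3 m[X11→φ0] = [7, 4]
r3 m[X11→φ2] = [1, 7]
r3 m[X1→φ2] = [1, 1]
r4 m[φ0→X8] = [20, 28]
r4 m[φ0→X11] = [81, 567]
r4 m[φ1→X8] = [40, 72]
r4 m[φ1→X5] = [567, 315]
r4 m[φ2→X11] = [7, 4]
r4 m[φ2→X1] = [28, 28]
r4 m[φ3→X8] = [378, 378]
r4 m[φ3→X6] = [3402, 2268]
r4 m[φ3→X10] = [3969, 3402]
r4 m[φ4→X0] = [54, 72]
r4 m[φ4→X2] = [72, 54]
r4 m[φ4→X5] = [8, 9]
r4 m[φ5→X6] = [7, 9]
r4 m[φ5→X14] = [63, 14]
r4 m[φ6→X10] = [1, 2]
r4 m[φ7→X10] = [6, 3]
r4 m[X8→φ0] = [15120, 27216]
r4 m[X8→φ1] = [7560, 10584]
r4 m[X8→φ3] = [800, 2016]
r4 m[X6→φ3] = [7, 9]
r4 m[X6→φ5] = [3402, 2268]
r4 m[X0→φ4] = [1, 1]
r4 m[X2→φ4] = [1, 1]
r4 m[X10→φ3] = [6, 6]
r4 m[X10→φ6] = [23814, 10206]
r4 m[X10→φ7] = [3969, 6804]
r4 m[X14→φ5] = [1, 1]
r4 m[X5→φ1] = [8, 9]
r4 m[X5→φ4] = [567, 315]
r4 m[X11→φ0] = [7, 4]
r4 m[X11→φ2] = [81, 567]
r4 m[X1→φ2] = [1, 1]
r5 m[φ0→X8] = [20, 28]
r5 m[φ0→X11] = [27216, 190512]
r5 m[φ1→X8] = [40, 72]
r5 m[φ1→X5] = [95256, 52920]
r5 m[φ2→X11] = [7, 4]
r5 m[φ2→X1] = [2268, 2268]
r5 m[φ3→X8] = [378, 378]
r5 m[φ3→X6] = [108864, 72576]
r5 m[φ3→X10] = [127008, 108864]
r5 m[φ4→X0] = [3402, 4536]
r5 m[φ4→X2] = [4536, 3402]
r5 m[φ4→X5] = [8, 9]
r5 m[φ5→X6] = [7, 9]
r5 m[φ5→X14] = [23814, 4536]
r5 m[φ6→X10] = [1, 2]
r5 m[φ7→X10] = [6, 3]
r5 m[X8→φ0] = [15120, 27216]
r5 m[X8→φ1] = [7560, 10584]
r5 m[X8→φ3] = [800, 2016]
r5 m[X6→φ3] = [7, 9]
r5 m[X6→φ5] = [3402, 2268]
r5 m[X0→φ4] = [1, 1]
r5 m[X2→φ4] = [1, 1]
r5 m[X10→φ3] = [6, 6]
r5 m[X10→φ6] = [23814, 10206]
r5 m[X10→φ7] = [3969, 6804]
r5 m[X14→φ5] = [1, 1]
r5 m[X5→φ1] = [8, 9]
r5 m[X5→φ4] = [567, 315]
r5 m[X11→φ0] = [7, 4]
r5 m[X11→φ2] = [81, 567]
r5 m[X1→φ2] = [1, 1]
r6 m[φ0→X8] = [20, 28]
r6 m[φ0→X11] = [27216, 190512]
r6 m[φ1→X8] = [40, 72]
r6 m[φ1→X5] = [95256, 52920]
r6 m[φ2→X11] = [7, 4]
r6 m[φ2→X1] = [2268, 2268]
r6 m[φ3→X8] = [378, 378]
r6 m[φ3→X6] = [108864, 72576]
r6 m[φ3→X10] = [127008, 108864]
r6 m[φ4→X0] = [3402, 4536]
r6 m[φ4→X2] = [4536, 3402]
r6 m[φ4→X5] = [8, 9]
r6 m[φ5→X6] = [7, 9]
r6 m[φ5→X14] = [23814, 4536]
r6 m[φ6→X10] = [1, 2]
r6 m[φ7→X10] = [6, 3]
r6 m[X8→φ0] = [15120, 27216]
r6 m[X8→φ1] = [7560, 10584]
r6 m[X8→φ3] = [800, 2016]
r6 m[X6→φ3] = [7, 9]
r6 m[X6→φ5] = [108864, 72576]
r6 m[X0→φ4] = [1, 1]
r6 m[X2→φ4] = [1, 1]
r6 m[X10→φ3] = [6, 6]
r6 m[X10→φ6] = [762048, 326592]
r6 m[X10→φ7] = [127008, 217728]
r6 m[X14→φ5] = [1, 1]
r6 m[X5→φ1] = [8, 9]
r6 m[X5→φ4] = [95256, 52920]
r6 m[X11→φ0] = [7, 4]
r6 m[X11→φ2] = [27216, 190512]
r6 m[X1→φ2] = [1, 1]
r7 m[φ0→X8] = [20, 28]
r7 m[φ0→X11] = [27216, 190512]
r7 m[φ1→X8] = [40, 72]
r7 m[φ1→X5] = [95256, 52920]
r7 m[φ2→X11] = [7, 4]
r7 m[φ2→X1] = [762048, 762048]
r7 m[φ3→X8] = [378, 378]
r7 m[φ3→X6] = [108864, 72576]
r7 m[φ3→X10] = [127008, 108864]
r7 m[φ4→X0] = [571536, 762048]
r7 m[φ4→X2] = [762048, 571536]
r7 m[φ4→X5] = [8, 9]
r7 m[φ5→X6] = [7, 9]
r7 m[φ5→X14] = [762048, 145152]
r7 m[φ6→X10] = [1, 2]
r7 m[φ7→X10] = [6, 3]
r7 m[X8→φ0] = [15120, 27216]
r7 m[X8→φ1] = [7560, 10584]
r7 m[X8→φ3] = [800, 2016]
r7 m[X6→φ3] = [7, 9]
r7 m[X6→φ5] = [108864, 72576]
r7 m[X0→φ4] = [1, 1]
r7 m[X2→φ4] = [1, 1]
r7 m[X10→φ3] = [6, 6]
r7 m[X10→φ6] = [762048, 326592]
r7 m[X10→φ7] = [127008, 217728]
r7 m[X14→φ5] = [1, 1]
r7 m[X5→φ1] = [8, 9]
r7 m[X5→φ4] = [95256, 52920]
r7 m[X11→φ0] = [7, 4]
r7 m[X11→φ2] = [27216, 190512]
r7 m[X1→φ2] = [1, 1]
r8 m[φ0→X8] = [20, 28]
r8 m[φ0→X11] = [27216, 190512]
r8 m[φ1→X8] = [40, 72]
r8 m[φ1→X5] = [95256, 52920]
r8 m[φ2→X11] = [7, 4]
r8 m[φ2→X1] = [762048, 762048]
r8 m[φ3→X8] = [378, 378]
r8 m[φ3→X6] = [108864, 72576]
r8 m[φ3→X10] = [127008, 108864]
r8 m[φ4→X0] = [571536, 762048]
r8 m[φ4→X2] = [762048, 571536]
r8 m[φ4→X5] = [8, 9]
r8 m[φ5→X6] = [7, 9]
r8 m[φ5→X14] = [762048, 145152]
r8 m[φ6→X10] = [1, 2]
r8 m[φ7→X10] = [6, 3]
r8 m[X8→φ0] = [15120, 27216]
r8 m[X8→φ1] = [7560, 10584]
r8 m[X8→φ3] = [800, 2016]
r8 m[X6→φ3] = [7, 9]
r8 m[X6→φ5] = [108864, 72576]
r8 m[X0→φ4] = [1, 1]
r8 m[X2→φ4] = [1, 1]
r8 m[X10→φ3] = [6, 6]
r8 m[X10→φ6] = [762048, 326592]
r8 m[X10→φ7] = [127008, 217728]
r8 m[X14→φ5] = [1, 1]
r8 m[X5→φ1] = [8, 9]
r8 m[X5→φ4] = [95256, 52920]
r8 m[X11→φ0] = [7, 4]
r8 m[X11→φ2] = [27216, 190512]
r8 m[X1→φ2] = [1, 1]
fixed point reached at round 8
traceback from X8: (X8=1, X6=0, X0=1, X2=0, X10=0, X14=0, X5=0, X11=1, X1=0), score=762048

assignment: (X8=1, X6=0, X0=1, X2=0, X10=0, X14=0, X5=0, X11=1, X1=0); score = 762048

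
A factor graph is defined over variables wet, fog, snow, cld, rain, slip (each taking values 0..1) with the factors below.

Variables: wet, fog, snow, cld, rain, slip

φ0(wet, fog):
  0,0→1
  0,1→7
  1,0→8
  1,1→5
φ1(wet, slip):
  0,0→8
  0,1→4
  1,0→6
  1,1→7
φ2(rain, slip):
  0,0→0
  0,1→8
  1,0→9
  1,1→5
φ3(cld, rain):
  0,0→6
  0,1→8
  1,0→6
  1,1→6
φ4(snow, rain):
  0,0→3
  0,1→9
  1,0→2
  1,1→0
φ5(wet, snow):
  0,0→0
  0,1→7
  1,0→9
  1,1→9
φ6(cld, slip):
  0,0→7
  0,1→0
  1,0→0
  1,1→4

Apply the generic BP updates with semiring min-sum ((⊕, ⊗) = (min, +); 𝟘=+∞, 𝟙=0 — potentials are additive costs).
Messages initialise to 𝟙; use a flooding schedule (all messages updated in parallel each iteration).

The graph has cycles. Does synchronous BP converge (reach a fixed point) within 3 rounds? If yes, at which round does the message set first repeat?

NOT CONVERGED within 3 rounds

init: all messages = 𝟙 over 2 values
r1 m[φ0→wet] = [1, 5]
r1 m[φ0→fog] = [1, 5]
r1 m[φ1→wet] = [4, 6]
r1 m[φ1→slip] = [6, 4]
r1 m[φ2→rain] = [0, 5]
r1 m[φ2→slip] = [0, 5]
r1 m[φ3→cld] = [6, 6]
r1 m[φ3→rain] = [6, 6]
r1 m[φ4→snow] = [3, 0]
r1 m[φ4→rain] = [2, 0]
r1 m[φ5→wet] = [0, 9]
r1 m[φ5→snow] = [0, 7]
r1 m[φ6→cld] = [0, 0]
r1 m[φ6→slip] = [0, 0]
r1 m[wet→φ0] = [0, 0]
r1 m[wet→φ1] = [0, 0]
r1 m[wet→φ5] = [0, 0]
r1 m[fog→φ0] = [0, 0]
r1 m[snow→φ4] = [0, 0]
r1 m[snow→φ5] = [0, 0]
r1 m[cld→φ3] = [0, 0]
r1 m[cld→φ6] = [0, 0]
r1 m[rain→φ2] = [0, 0]
r1 m[rain→φ3] = [0, 0]
r1 m[rain→φ4] = [0, 0]
r1 m[slip→φ1] = [0, 0]
r1 m[slip→φ2] = [0, 0]
r1 m[slip→φ6] = [0, 0]
r2 m[φ0→wet] = [1, 5]
r2 m[φ0→fog] = [1, 5]
r2 m[φ1→wet] = [4, 6]
r2 m[φ1→slip] = [6, 4]
r2 m[φ2→rain] = [0, 5]
r2 m[φ2→slip] = [0, 5]
r2 m[φ3→cld] = [6, 6]
r2 m[φ3→rain] = [6, 6]
r2 m[φ4→snow] = [3, 0]
r2 m[φ4→rain] = [2, 0]
r2 m[φ5→wet] = [0, 9]
r2 m[φ5→snow] = [0, 7]
r2 m[φ6→cld] = [0, 0]
r2 m[φ6→slip] = [0, 0]
r2 m[wet→φ0] = [4, 15]
r2 m[wet→φ1] = [1, 14]
r2 m[wet→φ5] = [5, 11]
r2 m[fog→φ0] = [0, 0]
r2 m[snow→φ4] = [0, 7]
r2 m[snow→φ5] = [3, 0]
r2 m[cld→φ3] = [0, 0]
r2 m[cld→φ6] = [6, 6]
r2 m[rain→φ2] = [8, 6]
r2 m[rain→φ3] = [2, 5]
r2 m[rain→φ4] = [6, 11]
r2 m[slip→φ1] = [0, 5]
r2 m[slip→φ2] = [6, 4]
r2 m[slip→φ6] = [6, 9]
r3 m[φ0→wet] = [1, 5]
r3 m[φ0→fog] = [5, 11]
r3 m[φ1→wet] = [8, 6]
r3 m[φ1→slip] = [9, 5]
r3 m[φ2→rain] = [6, 9]
r3 m[φ2→slip] = [8, 11]
r3 m[φ3→cld] = [8, 8]
r3 m[φ3→rain] = [6, 6]
r3 m[φ4→snow] = [9, 8]
r3 m[φ4→rain] = [3, 7]
r3 m[φ5→wet] = [3, 9]
r3 m[φ5→snow] = [5, 12]
r3 m[φ6→cld] = [9, 6]
r3 m[φ6→slip] = [6, 6]
r3 m[wet→φ0] = [4, 15]
r3 m[wet→φ1] = [1, 14]
r3 m[wet→φ5] = [5, 11]
r3 m[fog→φ0] = [0, 0]
r3 m[snow→φ4] = [0, 7]
r3 m[snow→φ5] = [3, 0]
r3 m[cld→φ3] = [0, 0]
r3 m[cld→φ6] = [6, 6]
r3 m[rain→φ2] = [8, 6]
r3 m[rain→φ3] = [2, 5]
r3 m[rain→φ4] = [6, 11]
r3 m[slip→φ1] = [0, 5]
r3 m[slip→φ2] = [6, 4]
r3 m[slip→φ6] = [6, 9]
no fixed point within 3 rounds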